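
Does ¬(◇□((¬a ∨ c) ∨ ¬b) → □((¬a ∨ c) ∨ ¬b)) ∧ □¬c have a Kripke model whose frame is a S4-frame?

Yes, satisfiable

1. ¬(◇□((¬a ∨ c) ∨ ¬b) → □((¬a ∨ c) ∨ ¬b)) ∧ □¬c, 0
2. ¬(◇□((¬a ∨ c) ∨ ¬b) → □((¬a ∨ c) ∨ ¬b)), 0
3. □¬c, 0
4. ◇□((¬a ∨ c) ∨ ¬b), 0
5. ¬□((¬a ∨ c) ∨ ¬b), 0
6. ¬c, 0
7. □((¬a ∨ c) ∨ ¬b), 1
8. ¬c, 1
9. (¬a ∨ c) ∨ ¬b, 1
10. ¬b, 1
11. ¬((¬a ∨ c) ∨ ¬b), 2
12. ¬(¬a ∨ c), 2
13. b, 2
14. a, 2
15. ¬c, 2
Accessibility: 0R0, 0R1, 0R2, 1R1, 2R2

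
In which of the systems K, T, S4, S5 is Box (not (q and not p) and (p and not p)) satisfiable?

K-tableau for the formula:
1. Box (not (q and not p) and (p and not p)), 0
Complete open branch: satisfiable in K.
T-tableau for the formula:
1. Box (not (q and not p) and (p and not p)), 0
2. not (q and not p) and (p and not p), 0
3. not (q and not p), 0
4. p and not p, 0
5. p, 0
6. not p, 0
Accessibility: 0R0
Branch closes: p and not p both at 0.
Every branch closes (one shown): unsatisfiable in T, hence also in S4, S5 (every S4/S5-frame is a T-frame).

K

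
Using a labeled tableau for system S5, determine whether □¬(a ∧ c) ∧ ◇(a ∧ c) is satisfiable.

No, unsatisfiable

1. □¬(a ∧ c) ∧ ◇(a ∧ c), 0
2. □¬(a ∧ c), 0
3. ◇(a ∧ c), 0
4. ¬(a ∧ c), 0
5. ¬c, 0
6. a ∧ c, 1
7. a, 1
8. c, 1
9. ¬(a ∧ c), 1
10. ¬c, 1
Accessibility: 0R0, 0R1, 1R0, 1R1
Branch closes: c and ¬c both at 1.
All branches of the tableau close; one closing branch shown above.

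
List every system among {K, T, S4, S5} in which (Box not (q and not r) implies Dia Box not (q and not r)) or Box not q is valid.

T-tableau for the negation not ((Box not (q and not r) implies Dia Box not (q and not r)) or Box not q):
1. not ((Box not (q and not r) implies Dia Box not (q and not r)) or Box not q), u
2. not (Box not (q and not r) implies Dia Box not (q and not r)), u   [neg-or-rule on 1]
3. not Box not q, u   [neg-or-rule on 1]
4. Box not (q and not r), u   [neg-implies-rule on 2]
5. not Dia Box not (q and not r), u   [neg-implies-rule on 2]
6. not (q and not r), u   [Box-rule on 4 via uRu]
7. not Box not (q and not r), u   [neg-Dia-rule on 5 via uRu]
8. r, u   [neg-and-rule on 6 (branches; this branch)]
9. q, v   [neg-Box-rule on 3: fresh world v, uRv]
10. not (q and not r), v   [Box-rule on 4 via uRv]
11. not Box not (q and not r), v   [neg-Dia-rule on 5 via uRv]
12. r, v   [neg-and-rule on 10 (branches; this branch)]
13. q and not r, w   [neg-Box-rule on 7: fresh world w, uRw]
14. q, w   [and-rule on 13]
15. not r, w   [and-rule on 13]
16. not (q and not r), w   [Box-rule on 4 via uRw]
17. not Box not (q and not r), w   [neg-Dia-rule on 5 via uRw]
18. r, w   [neg-and-rule on 16 (branches; this branch)]
Accessibility: uRu, uRv, uRw, vRv, wRw
Branch closes: r and not r both at w.
Every branch closes (one shown): valid in T, hence also in S4, S5 (every theorem of T is a theorem of S4 and S5).
K-tableau for the negation not ((Box not (q and not r) implies Dia Box not (q and not r)) or Box not q):
1. not ((Box not (q and not r) implies Dia Box not (q and not r)) or Box not q), u
2. not (Box not (q and not r) implies Dia Box not (q and not r)), u   [neg-or-rule on 1]
3. not Box not q, u   [neg-or-rule on 1]
4. Box not (q and not r), u   [neg-implies-rule on 2]
5. not Dia Box not (q and not r), u   [neg-implies-rule on 2]
6. q, v   [neg-Box-rule on 3: fresh world v, uRv]
7. not (q and not r), v   [Box-rule on 4 via uRv]
8. not Box not (q and not r), v   [neg-Dia-rule on 5 via uRv]
9. r, v   [neg-and-rule on 7 (branches; this branch)]
10. q and not r, w   [neg-Box-rule on 8: fresh world w, vRw]
11. q, w   [and-rule on 10]
12. not r, w   [and-rule on 10]
Accessibility: uRv, vRw
Complete open branch: countermodel on a K-frame, so not valid in K.

T, S4, S5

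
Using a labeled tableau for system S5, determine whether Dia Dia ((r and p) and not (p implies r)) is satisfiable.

No, unsatisfiable

1. Dia Dia ((r and p) and not (p implies r)), w0
2. Dia ((r and p) and not (p implies r)), w1
3. (r and p) and not (p implies r), w2
4. r and p, w2
5. not (p implies r), w2
6. r, w2
7. p, w2
8. not r, w2
Accessibility: w0Rw0, w0Rw1, w0Rw2, w1Rw0, w1Rw1, w1Rw2, w2Rw0, w2Rw1, w2Rw2
Branch closes: r and not r both at w2.
(One branch shown.) All branches close.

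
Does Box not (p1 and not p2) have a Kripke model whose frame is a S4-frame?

Satisfiable (open branch found)

1. Box not (p1 and not p2), 0
2. not (p1 and not p2), 0
3. p2, 0
Accessibility: 0R0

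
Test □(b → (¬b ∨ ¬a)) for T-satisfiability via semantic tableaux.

1. □(b → (¬b ∨ ¬a)), u
2. b → (¬b ∨ ¬a), u
3. ¬b ∨ ¬a, u
4. ¬a, u
Accessibility: uRu

Yes, satisfiable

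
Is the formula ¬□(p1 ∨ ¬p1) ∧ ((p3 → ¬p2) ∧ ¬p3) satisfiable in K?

1. ¬□(p1 ∨ ¬p1) ∧ ((p3 → ¬p2) ∧ ¬p3), u
2. ¬□(p1 ∨ ¬p1), u
3. (p3 → ¬p2) ∧ ¬p3, u
4. p3 → ¬p2, u
5. ¬p3, u
6. ¬p2, u
7. ¬(p1 ∨ ¬p1), v
8. ¬p1, v
9. p1, v
Accessibility: uRv
Branch closes: p1 and ¬p1 both at v.
(One branch shown.) All branches close.

Unsatisfiable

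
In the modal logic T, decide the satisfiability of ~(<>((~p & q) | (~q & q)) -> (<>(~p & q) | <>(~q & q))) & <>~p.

1. ~(<>((~p & q) | (~q & q)) -> (<>(~p & q) | <>(~q & q))) & <>~p, u
2. ~(<>((~p & q) | (~q & q)) -> (<>(~p & q) | <>(~q & q))), u
3. <>~p, u
4. <>((~p & q) | (~q & q)), u
5. ~(<>(~p & q) | <>(~q & q)), u
6. ~<>(~p & q), u
7. ~<>(~q & q), u
8. ~(~p & q), u
9. ~(~q & q), u
10. ~q, u
11. ~p, v
12. ~(~p & q), v
13. ~(~q & q), v
14. ~q, v
15. (~p & q) | (~q & q), w
16. ~(~p & q), w
17. ~(~q & q), w
18. ~p & q, w
19. ~p, w
20. q, w
21. ~q, w
Accessibility: uRu, uRv, uRw, vRv, wRw
Branch closes: q and ~q both at w.
Every branch closes; the branch above is one of them.

Unsatisfiable (every branch closes)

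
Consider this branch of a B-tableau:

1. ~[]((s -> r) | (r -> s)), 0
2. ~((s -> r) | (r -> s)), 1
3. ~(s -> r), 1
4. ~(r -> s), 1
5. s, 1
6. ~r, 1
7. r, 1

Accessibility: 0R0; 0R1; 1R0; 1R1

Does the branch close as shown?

Both r and ~r appear at 1.

Closed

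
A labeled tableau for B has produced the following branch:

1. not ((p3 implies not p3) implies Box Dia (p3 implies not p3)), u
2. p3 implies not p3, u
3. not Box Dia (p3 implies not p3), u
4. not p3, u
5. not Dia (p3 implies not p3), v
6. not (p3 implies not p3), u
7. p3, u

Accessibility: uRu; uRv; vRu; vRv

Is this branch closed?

Yes, closed

Both p3 and not p3 appear at u.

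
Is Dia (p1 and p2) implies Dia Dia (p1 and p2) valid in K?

Tableau for the negation not (Dia (p1 and p2) implies Dia Dia (p1 and p2)):
1. not (Dia (p1 and p2) implies Dia Dia (p1 and p2)), 0
2. Dia (p1 and p2), 0   [neg-implies-rule on 1]
3. not Dia Dia (p1 and p2), 0   [neg-implies-rule on 1]
4. p1 and p2, 1   [Dia-rule on 2: fresh world 1, 0R1]
5. p1, 1   [and-rule on 4]
6. p2, 1   [and-rule on 4]
7. not Dia (p1 and p2), 1   [neg-Dia-rule on 3 via 0R1]
Accessibility: 0R1
The negation has an open branch (countermodel exists).

Invalid (countermodel exists)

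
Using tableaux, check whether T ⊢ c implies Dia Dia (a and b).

No, not valid

Tableau for the negation not (c implies Dia Dia (a and b)):
1. not (c implies Dia Dia (a and b)), u
2. c, u   [neg-implies-rule on 1]
3. not Dia Dia (a and b), u   [neg-implies-rule on 1]
4. not Dia (a and b), u   [neg-Dia-rule on 3 via uRu]
5. not (a and b), u   [neg-Dia-rule on 4 via uRu]
6. not b, u   [neg-and-rule on 5 (branches; this branch)]
Accessibility: uRu
The negation has an open branch (countermodel exists).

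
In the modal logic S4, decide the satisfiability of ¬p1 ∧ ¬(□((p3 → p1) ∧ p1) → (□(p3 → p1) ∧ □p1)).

Unsatisfiable (every branch closes)

1. ¬p1 ∧ ¬(□((p3 → p1) ∧ p1) → (□(p3 → p1) ∧ □p1)), 0
2. ¬p1, 0
3. ¬(□((p3 → p1) ∧ p1) → (□(p3 → p1) ∧ □p1)), 0
4. □((p3 → p1) ∧ p1), 0
5. ¬(□(p3 → p1) ∧ □p1), 0
6. (p3 → p1) ∧ p1, 0
7. p3 → p1, 0
8. p1, 0
Accessibility: 0R0
Branch closes: p1 and ¬p1 both at 0.
All branches of the tableau close; one closing branch shown above.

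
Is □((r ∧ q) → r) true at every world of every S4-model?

Valid in S4

Tableau for the negation ¬□((r ∧ q) → r):
1. ¬□((r ∧ q) → r), w0
2. ¬((r ∧ q) → r), w1
3. r ∧ q, w1
4. ¬r, w1
5. r, w1
6. q, w1
Accessibility: w0Rw0, w0Rw1, w1Rw1
Branch closes: r and ¬r both at w1.
All branches of the negation close; one closing branch shown above.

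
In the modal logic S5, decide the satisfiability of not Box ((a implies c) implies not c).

1. not Box ((a implies c) implies not c), u
2. not ((a implies c) implies not c), v
3. a implies c, v
4. c, v
Accessibility: uRu, uRv, vRu, vRv

Satisfiable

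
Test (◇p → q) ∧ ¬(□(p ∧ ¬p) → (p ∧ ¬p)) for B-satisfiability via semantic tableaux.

Unsatisfiable

1. (◇p → q) ∧ ¬(□(p ∧ ¬p) → (p ∧ ¬p)), 0
2. ◇p → q, 0
3. ¬(□(p ∧ ¬p) → (p ∧ ¬p)), 0
4. □(p ∧ ¬p), 0
5. ¬(p ∧ ¬p), 0
6. p ∧ ¬p, 0
7. p, 0
8. ¬p, 0
Accessibility: 0R0
Branch closes: p and ¬p both at 0.
All branches of the tableau close; one closing branch shown above.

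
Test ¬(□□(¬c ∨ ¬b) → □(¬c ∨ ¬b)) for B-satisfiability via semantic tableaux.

Unsatisfiable (every branch closes)

1. ¬(□□(¬c ∨ ¬b) → □(¬c ∨ ¬b)), u
2. □□(¬c ∨ ¬b), u
3. ¬□(¬c ∨ ¬b), u
4. □(¬c ∨ ¬b), u
5. ¬c ∨ ¬b, u
6. ¬b, u
7. ¬(¬c ∨ ¬b), v
8. c, v
9. b, v
10. □(¬c ∨ ¬b), v
11. ¬c ∨ ¬b, v
12. ¬b, v
Accessibility: uRu, uRv, vRu, vRv
Branch closes: b and ¬b both at v.
(One branch shown.) All branches close.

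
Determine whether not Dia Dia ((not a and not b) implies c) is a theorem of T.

Tableau for the negation Dia Dia ((not a and not b) implies c):
1. Dia Dia ((not a and not b) implies c), 0
2. Dia ((not a and not b) implies c), 1
3. (not a and not b) implies c, 2
4. c, 2
Accessibility: 0R0, 0R1, 1R1, 1R2, 2R2
The negation has an open branch (countermodel exists).

Invalid (countermodel exists)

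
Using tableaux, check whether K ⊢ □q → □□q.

Not valid

Tableau for the negation ¬(□q → □□q):
1. ¬(□q → □□q), 0
2. □q, 0   [¬→-rule on 1]
3. ¬□□q, 0   [¬→-rule on 1]
4. ¬□q, 1   [¬□-rule on 3: fresh world 1, 0R1]
5. q, 1   [□-rule on 2 via 0R1]
6. ¬q, 2   [¬□-rule on 4: fresh world 2, 1R2]
Accessibility: 0R1, 1R2
The negation has an open branch (countermodel exists).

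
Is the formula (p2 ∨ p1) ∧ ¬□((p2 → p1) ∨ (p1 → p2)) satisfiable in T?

No, unsatisfiable

1. (p2 ∨ p1) ∧ ¬□((p2 → p1) ∨ (p1 → p2)), u
2. p2 ∨ p1, u   [∧-rule on 1]
3. ¬□((p2 → p1) ∨ (p1 → p2)), u   [∧-rule on 1]
4. p1, u   [∨-rule on 2 (branches; this branch)]
5. ¬((p2 → p1) ∨ (p1 → p2)), v   [¬□-rule on 3: fresh world v, uRv]
6. ¬(p2 → p1), v   [¬∨-rule on 5]
7. ¬(p1 → p2), v   [¬∨-rule on 5]
8. p2, v   [¬→-rule on 6]
9. ¬p1, v   [¬→-rule on 6]
10. p1, v   [¬→-rule on 7]
11. ¬p2, v   [¬→-rule on 7]
Accessibility: uRu, uRv, vRv
Branch closes: p1 and ¬p1 both at v.
(One branch shown.) All branches close.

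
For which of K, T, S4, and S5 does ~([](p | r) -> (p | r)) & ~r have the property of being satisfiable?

K

T-tableau for the formula:
1. ~([](p | r) -> (p | r)) & ~r, 0
2. ~([](p | r) -> (p | r)), 0
3. ~r, 0
4. [](p | r), 0
5. ~(p | r), 0
6. ~p, 0
7. p | r, 0
8. r, 0
Accessibility: 0R0
Branch closes: r and ~r both at 0.
Every branch closes (one shown): unsatisfiable in T, hence also in S4, S5 (every S4/S5-frame is a T-frame).
K-tableau for the formula:
1. ~([](p | r) -> (p | r)) & ~r, 0
2. ~([](p | r) -> (p | r)), 0
3. ~r, 0
4. [](p | r), 0
5. ~(p | r), 0
6. ~p, 0
Complete open branch: satisfiable in K.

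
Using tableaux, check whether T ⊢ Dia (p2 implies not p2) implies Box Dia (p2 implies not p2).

No, not valid

Tableau for the negation not (Dia (p2 implies not p2) implies Box Dia (p2 implies not p2)):
1. not (Dia (p2 implies not p2) implies Box Dia (p2 implies not p2)), 0
2. Dia (p2 implies not p2), 0   [neg-implies-rule on 1]
3. not Box Dia (p2 implies not p2), 0   [neg-implies-rule on 1]
4. p2 implies not p2, 1   [Dia-rule on 2: fresh world 1, 0R1]
5. not p2, 1   [implies-rule on 4 (branches; this branch)]
6. not Dia (p2 implies not p2), 2   [neg-Box-rule on 3: fresh world 2, 0R2]
7. not (p2 implies not p2), 2   [neg-Dia-rule on 6 via 2R2]
8. p2, 2   [neg-implies-rule on 7]
Accessibility: 0R0, 0R1, 0R2, 1R1, 2R2
The negation has an open branch (countermodel exists).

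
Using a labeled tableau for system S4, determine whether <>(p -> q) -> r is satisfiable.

1. <>(p -> q) -> r, 0
2. r, 0
Accessibility: 0R0

Satisfiable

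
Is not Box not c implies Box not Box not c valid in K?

Tableau for the negation not (not Box not c implies Box not Box not c):
1. not (not Box not c implies Box not Box not c), 0
2. not Box not c, 0   [neg-implies-rule on 1]
3. not Box not Box not c, 0   [neg-implies-rule on 1]
4. c, 1   [neg-Box-rule on 2: fresh world 1, 0R1]
5. Box not c, 2   [neg-Box-rule on 3: fresh world 2, 0R2]
Accessibility: 0R1, 0R2
The negation has an open branch (countermodel exists).

No, not valid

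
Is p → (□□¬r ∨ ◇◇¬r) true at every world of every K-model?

Tableau for the negation ¬(p → (□□¬r ∨ ◇◇¬r)):
1. ¬(p → (□□¬r ∨ ◇◇¬r)), w0
2. p, w0
3. ¬(□□¬r ∨ ◇◇¬r), w0
4. ¬□□¬r, w0
5. ¬◇◇¬r, w0
6. ¬□¬r, w1
7. ¬◇¬r, w1
8. r, w2
Accessibility: w0Rw1, w1Rw2
The negation has an open branch (countermodel exists).

Not valid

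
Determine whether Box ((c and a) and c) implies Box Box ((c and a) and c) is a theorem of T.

Tableau for the negation not (Box ((c and a) and c) implies Box Box ((c and a) and c)):
1. not (Box ((c and a) and c) implies Box Box ((c and a) and c)), 0
2. Box ((c and a) and c), 0
3. not Box Box ((c and a) and c), 0
4. (c and a) and c, 0
5. c and a, 0
6. c, 0
7. a, 0
8. not Box ((c and a) and c), 1
9. (c and a) and c, 1
10. c and a, 1
11. c, 1
12. a, 1
13. not ((c and a) and c), 2
14. not c, 2
Accessibility: 0R0, 0R1, 1R1, 1R2, 2R2
The negation has an open branch (countermodel exists).

Not valid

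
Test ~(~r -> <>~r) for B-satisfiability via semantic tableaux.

No, unsatisfiable

1. ~(~r -> <>~r), w0
2. ~r, w0
3. ~<>~r, w0
4. r, w0
Accessibility: w0Rw0
Branch closes: r and ~r both at w0.
(One branch shown.) All branches close.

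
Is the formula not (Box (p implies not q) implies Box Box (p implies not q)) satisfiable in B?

Yes, satisfiable

1. not (Box (p implies not q) implies Box Box (p implies not q)), 0
2. Box (p implies not q), 0   [neg-implies-rule on 1]
3. not Box Box (p implies not q), 0   [neg-implies-rule on 1]
4. p implies not q, 0   [Box-rule on 2 via 0R0]
5. not q, 0   [implies-rule on 4 (branches; this branch)]
6. not Box (p implies not q), 1   [neg-Box-rule on 3: fresh world 1, 0R1]
7. p implies not q, 1   [Box-rule on 2 via 0R1]
8. not q, 1   [implies-rule on 7 (branches; this branch)]
9. not (p implies not q), 2   [neg-Box-rule on 6: fresh world 2, 1R2]
10. p, 2   [neg-implies-rule on 9]
11. q, 2   [neg-implies-rule on 9]
Accessibility: 0R0, 0R1, 1R0, 1R1, 1R2, 2R1, 2R2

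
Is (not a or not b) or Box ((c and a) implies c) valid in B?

Yes, valid

Tableau for the negation not ((not a or not b) or Box ((c and a) implies c)):
1. not ((not a or not b) or Box ((c and a) implies c)), w0
2. not (not a or not b), w0
3. not Box ((c and a) implies c), w0
4. a, w0
5. b, w0
6. not ((c and a) implies c), w1
7. c and a, w1
8. not c, w1
9. c, w1
10. a, w1
Accessibility: w0Rw0, w0Rw1, w1Rw0, w1Rw1
Branch closes: c and not c both at w1.
Every branch of the negation's tableau closes; the branch above is one of them.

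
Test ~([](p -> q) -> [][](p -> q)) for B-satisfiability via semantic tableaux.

1. ~([](p -> q) -> [][](p -> q)), w0
2. [](p -> q), w0   [~->-rule on 1]
3. ~[][](p -> q), w0   [~->-rule on 1]
4. p -> q, w0   [[]-rule on 2 via w0Rw0]
5. q, w0   [->-rule on 4 (branches; this branch)]
6. ~[](p -> q), w1   [~[]-rule on 3: fresh world w1, w0Rw1]
7. p -> q, w1   [[]-rule on 2 via w0Rw1]
8. q, w1   [->-rule on 7 (branches; this branch)]
9. ~(p -> q), w2   [~[]-rule on 6: fresh world w2, w1Rw2]
10. p, w2   [~->-rule on 9]
11. ~q, w2   [~->-rule on 9]
Accessibility: w0Rw0, w0Rw1, w1Rw0, w1Rw1, w1Rw2, w2Rw1, w2Rw2

Satisfiable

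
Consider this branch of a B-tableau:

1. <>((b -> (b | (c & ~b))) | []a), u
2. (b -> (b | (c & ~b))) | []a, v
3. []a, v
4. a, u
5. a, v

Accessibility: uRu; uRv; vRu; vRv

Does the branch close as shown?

No, open

There is no literal clash: for every atom and world, at most one sign appears.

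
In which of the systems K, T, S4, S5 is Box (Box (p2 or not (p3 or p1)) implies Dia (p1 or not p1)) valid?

T, S4, S5

T-tableau for the negation not Box (Box (p2 or not (p3 or p1)) implies Dia (p1 or not p1)):
1. not Box (Box (p2 or not (p3 or p1)) implies Dia (p1 or not p1)), 0
2. not (Box (p2 or not (p3 or p1)) implies Dia (p1 or not p1)), 1
3. Box (p2 or not (p3 or p1)), 1
4. not Dia (p1 or not p1), 1
5. p2 or not (p3 or p1), 1
6. not (p1 or not p1), 1
7. not p1, 1
8. p1, 1
Accessibility: 0R0, 0R1, 1R1
Branch closes: p1 and not p1 both at 1.
Every branch closes (one shown): valid in T, hence also in S4, S5 (every theorem of T is a theorem of S4 and S5).
K-tableau for the negation not Box (Box (p2 or not (p3 or p1)) implies Dia (p1 or not p1)):
1. not Box (Box (p2 or not (p3 or p1)) implies Dia (p1 or not p1)), 0
2. not (Box (p2 or not (p3 or p1)) implies Dia (p1 or not p1)), 1
3. Box (p2 or not (p3 or p1)), 1
4. not Dia (p1 or not p1), 1
Accessibility: 0R1
Complete open branch: countermodel on a K-frame, so not valid in K.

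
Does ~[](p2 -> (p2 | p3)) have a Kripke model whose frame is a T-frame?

Unsatisfiable (every branch closes)

1. ~[](p2 -> (p2 | p3)), w0
2. ~(p2 -> (p2 | p3)), w1   [~[]-rule on 1: fresh world w1, w0Rw1]
3. p2, w1   [~->-rule on 2]
4. ~(p2 | p3), w1   [~->-rule on 2]
5. ~p2, w1   [~|-rule on 4]
6. ~p3, w1   [~|-rule on 4]
Accessibility: w0Rw0, w0Rw1, w1Rw1
Branch closes: p2 and ~p2 both at w1.
(One branch shown.) All branches close.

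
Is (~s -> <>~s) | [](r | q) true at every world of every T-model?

Tableau for the negation ~((~s -> <>~s) | [](r | q)):
1. ~((~s -> <>~s) | [](r | q)), 0
2. ~(~s -> <>~s), 0   [~|-rule on 1]
3. ~[](r | q), 0   [~|-rule on 1]
4. ~s, 0   [~->-rule on 2]
5. ~<>~s, 0   [~->-rule on 2]
6. s, 0   [~<>-rule on 5 via 0R0]
Accessibility: 0R0
Branch closes: s and ~s both at 0.
All branches of the negation close; one closing branch shown above.

Valid in T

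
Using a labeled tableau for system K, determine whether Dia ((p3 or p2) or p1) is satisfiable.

1. Dia ((p3 or p2) or p1), u
2. (p3 or p2) or p1, v
3. p1, v
Accessibility: uRv

Satisfiable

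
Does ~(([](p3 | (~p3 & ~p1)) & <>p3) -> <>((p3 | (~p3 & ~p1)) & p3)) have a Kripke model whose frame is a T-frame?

Unsatisfiable (every branch closes)

1. ~(([](p3 | (~p3 & ~p1)) & <>p3) -> <>((p3 | (~p3 & ~p1)) & p3)), w0
2. [](p3 | (~p3 & ~p1)) & <>p3, w0
3. ~<>((p3 | (~p3 & ~p1)) & p3), w0
4. [](p3 | (~p3 & ~p1)), w0
5. <>p3, w0
6. ~((p3 | (~p3 & ~p1)) & p3), w0
7. p3 | (~p3 & ~p1), w0
8. ~p3, w0
9. ~p3 & ~p1, w0
10. ~p1, w0
11. p3, w1
12. ~((p3 | (~p3 & ~p1)) & p3), w1
13. p3 | (~p3 & ~p1), w1
14. ~(p3 | (~p3 & ~p1)), w1
15. ~p3, w1
16. ~(~p3 & ~p1), w1
Accessibility: w0Rw0, w0Rw1, w1Rw1
Branch closes: p3 and ~p3 both at w1.
All branches of the tableau close; one closing branch shown above.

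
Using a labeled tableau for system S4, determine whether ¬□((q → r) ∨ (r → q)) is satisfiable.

Unsatisfiable (every branch closes)

1. ¬□((q → r) ∨ (r → q)), u
2. ¬((q → r) ∨ (r → q)), v
3. ¬(q → r), v
4. ¬(r → q), v
5. q, v
6. ¬r, v
7. r, v
8. ¬q, v
Accessibility: uRu, uRv, vRv
Branch closes: r and ¬r both at v.
(One branch shown.) All branches close.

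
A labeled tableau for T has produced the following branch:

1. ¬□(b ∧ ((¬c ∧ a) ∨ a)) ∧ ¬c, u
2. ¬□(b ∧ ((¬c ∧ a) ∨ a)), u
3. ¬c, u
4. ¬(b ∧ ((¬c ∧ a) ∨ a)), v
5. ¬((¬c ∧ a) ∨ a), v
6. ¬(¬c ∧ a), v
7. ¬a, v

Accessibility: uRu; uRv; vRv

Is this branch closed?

Open

No world carries both an atom and its negation.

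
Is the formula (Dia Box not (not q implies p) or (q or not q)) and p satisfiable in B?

Satisfiable (open branch found)

1. (Dia Box not (not q implies p) or (q or not q)) and p, 0
2. Dia Box not (not q implies p) or (q or not q), 0
3. p, 0
4. q or not q, 0
5. not q, 0
Accessibility: 0R0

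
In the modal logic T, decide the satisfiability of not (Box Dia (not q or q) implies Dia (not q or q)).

1. not (Box Dia (not q or q) implies Dia (not q or q)), w0
2. Box Dia (not q or q), w0
3. not Dia (not q or q), w0
4. Dia (not q or q), w0
5. not (not q or q), w0
6. q, w0
7. not q, w0
Accessibility: w0Rw0
Branch closes: q and not q both at w0.
All branches of the tableau close; one closing branch shown above.

No, unsatisfiable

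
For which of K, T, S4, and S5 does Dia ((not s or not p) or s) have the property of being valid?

T, S4, S5

T-tableau for the negation not Dia ((not s or not p) or s):
1. not Dia ((not s or not p) or s), 0
2. not ((not s or not p) or s), 0   [neg-Dia-rule on 1 via 0R0]
3. not (not s or not p), 0   [neg-or-rule on 2]
4. not s, 0   [neg-or-rule on 2]
5. s, 0   [neg-or-rule on 3]
6. p, 0   [neg-or-rule on 3]
Accessibility: 0R0
Branch closes: s and not s both at 0.
Every branch closes (one shown): valid in T, hence also in S4, S5 (every theorem of T is a theorem of S4 and S5).
K-tableau for the negation not Dia ((not s or not p) or s):
1. not Dia ((not s or not p) or s), 0
Complete open branch: countermodel on a K-frame, so not valid in K.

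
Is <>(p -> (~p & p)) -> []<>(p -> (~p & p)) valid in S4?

Tableau for the negation ~(<>(p -> (~p & p)) -> []<>(p -> (~p & p))):
1. ~(<>(p -> (~p & p)) -> []<>(p -> (~p & p))), u
2. <>(p -> (~p & p)), u
3. ~[]<>(p -> (~p & p)), u
4. p -> (~p & p), v
5. ~p, v
6. ~<>(p -> (~p & p)), w
7. ~(p -> (~p & p)), w
8. p, w
9. ~(~p & p), w
Accessibility: uRu, uRv, uRw, vRv, wRw
The negation has an open branch (countermodel exists).

No, not valid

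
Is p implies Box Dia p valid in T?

Tableau for the negation not (p implies Box Dia p):
1. not (p implies Box Dia p), w0
2. p, w0
3. not Box Dia p, w0
4. not Dia p, w1
5. not p, w1
Accessibility: w0Rw0, w0Rw1, w1Rw1
The negation has an open branch (countermodel exists).

Not valid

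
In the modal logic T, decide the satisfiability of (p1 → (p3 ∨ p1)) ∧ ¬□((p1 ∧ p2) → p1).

1. (p1 → (p3 ∨ p1)) ∧ ¬□((p1 ∧ p2) → p1), 0
2. p1 → (p3 ∨ p1), 0
3. ¬□((p1 ∧ p2) → p1), 0
4. p3 ∨ p1, 0
5. p1, 0
6. ¬((p1 ∧ p2) → p1), 1
7. p1 ∧ p2, 1
8. ¬p1, 1
9. p1, 1
10. p2, 1
Accessibility: 0R0, 0R1, 1R1
Branch closes: p1 and ¬p1 both at 1.
All branches of the tableau close; one closing branch shown above.

Unsatisfiable (every branch closes)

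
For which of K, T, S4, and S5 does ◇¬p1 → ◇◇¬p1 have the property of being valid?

T, S4, S5

T-tableau for the negation ¬(◇¬p1 → ◇◇¬p1):
1. ¬(◇¬p1 → ◇◇¬p1), 0
2. ◇¬p1, 0
3. ¬◇◇¬p1, 0
4. ¬◇¬p1, 0
5. p1, 0
6. ¬p1, 1
7. ¬◇¬p1, 1
8. p1, 1
Accessibility: 0R0, 0R1, 1R1
Branch closes: p1 and ¬p1 both at 1.
Every branch closes (one shown): valid in T, hence also in S4, S5 (every theorem of T is a theorem of S4 and S5).
K-tableau for the negation ¬(◇¬p1 → ◇◇¬p1):
1. ¬(◇¬p1 → ◇◇¬p1), 0
2. ◇¬p1, 0
3. ¬◇◇¬p1, 0
4. ¬p1, 1
5. ¬◇¬p1, 1
Accessibility: 0R1
Complete open branch: countermodel on a K-frame, so not valid in K.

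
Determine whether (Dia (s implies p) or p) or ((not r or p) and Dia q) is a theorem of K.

Invalid (countermodel exists)

Tableau for the negation not ((Dia (s implies p) or p) or ((not r or p) and Dia q)):
1. not ((Dia (s implies p) or p) or ((not r or p) and Dia q)), w0
2. not (Dia (s implies p) or p), w0
3. not ((not r or p) and Dia q), w0
4. not Dia (s implies p), w0
5. not p, w0
6. not Dia q, w0
The negation has an open branch (countermodel exists).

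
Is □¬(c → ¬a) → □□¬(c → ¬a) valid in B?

Invalid (countermodel exists)

Tableau for the negation ¬(□¬(c → ¬a) → □□¬(c → ¬a)):
1. ¬(□¬(c → ¬a) → □□¬(c → ¬a)), 0
2. □¬(c → ¬a), 0   [¬→-rule on 1]
3. ¬□□¬(c → ¬a), 0   [¬→-rule on 1]
4. ¬(c → ¬a), 0   [□-rule on 2 via 0R0]
5. c, 0   [¬→-rule on 4]
6. a, 0   [¬→-rule on 4]
7. ¬□¬(c → ¬a), 1   [¬□-rule on 3: fresh world 1, 0R1]
8. ¬(c → ¬a), 1   [□-rule on 2 via 0R1]
9. c, 1   [¬→-rule on 8]
10. a, 1   [¬→-rule on 8]
11. c → ¬a, 2   [¬□-rule on 7: fresh world 2, 1R2]
12. ¬a, 2   [→-rule on 11 (branches; this branch)]
Accessibility: 0R0, 0R1, 1R0, 1R1, 1R2, 2R1, 2R2
The negation has an open branch (countermodel exists).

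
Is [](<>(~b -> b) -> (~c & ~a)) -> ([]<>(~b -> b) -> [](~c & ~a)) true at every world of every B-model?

Yes, valid

Tableau for the negation ~([](<>(~b -> b) -> (~c & ~a)) -> ([]<>(~b -> b) -> [](~c & ~a))):
1. ~([](<>(~b -> b) -> (~c & ~a)) -> ([]<>(~b -> b) -> [](~c & ~a))), 0
2. [](<>(~b -> b) -> (~c & ~a)), 0
3. ~([]<>(~b -> b) -> [](~c & ~a)), 0
4. []<>(~b -> b), 0
5. ~[](~c & ~a), 0
6. <>(~b -> b) -> (~c & ~a), 0
7. <>(~b -> b), 0
8. ~c & ~a, 0
9. ~c, 0
10. ~a, 0
11. ~(~c & ~a), 1
12. <>(~b -> b) -> (~c & ~a), 1
13. <>(~b -> b), 1
14. a, 1
15. ~<>(~b -> b), 1
16. ~(~b -> b), 0
17. ~b, 0
18. ~(~b -> b), 1
19. ~b, 1
20. ~b -> b, 2
21. <>(~b -> b) -> (~c & ~a), 2
22. <>(~b -> b), 2
23. b, 2
24. ~c & ~a, 2
25. ~c, 2
26. ~a, 2
27. ~b -> b, 3
28. ~(~b -> b), 3
29. ~b, 3
30. b, 3
Accessibility: 0R0, 0R1, 0R2, 1R0, 1R1, 1R3, 2R0, 2R2, 3R1, 3R3
Branch closes: b and ~b both at 3.
Every branch of the negation's tableau closes; the branch above is one of them.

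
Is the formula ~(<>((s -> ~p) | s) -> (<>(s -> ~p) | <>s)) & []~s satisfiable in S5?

1. ~(<>((s -> ~p) | s) -> (<>(s -> ~p) | <>s)) & []~s, w0
2. ~(<>((s -> ~p) | s) -> (<>(s -> ~p) | <>s)), w0
3. []~s, w0
4. <>((s -> ~p) | s), w0
5. ~(<>(s -> ~p) | <>s), w0
6. ~<>(s -> ~p), w0
7. ~<>s, w0
8. ~s, w0
9. ~(s -> ~p), w0
10. s, w0
11. p, w0
Accessibility: w0Rw0
Branch closes: s and ~s both at w0.
Every branch closes; the branch above is one of them.

Unsatisfiable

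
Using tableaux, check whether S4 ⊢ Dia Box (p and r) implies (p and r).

Not valid

Tableau for the negation not (Dia Box (p and r) implies (p and r)):
1. not (Dia Box (p and r) implies (p and r)), w0
2. Dia Box (p and r), w0
3. not (p and r), w0
4. not r, w0
5. Box (p and r), w1
6. p and r, w1
7. p, w1
8. r, w1
Accessibility: w0Rw0, w0Rw1, w1Rw1
The negation has an open branch (countermodel exists).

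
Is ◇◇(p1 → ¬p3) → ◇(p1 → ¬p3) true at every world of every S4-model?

Valid

Tableau for the negation ¬(◇◇(p1 → ¬p3) → ◇(p1 → ¬p3)):
1. ¬(◇◇(p1 → ¬p3) → ◇(p1 → ¬p3)), 0
2. ◇◇(p1 → ¬p3), 0
3. ¬◇(p1 → ¬p3), 0
4. ¬(p1 → ¬p3), 0
5. p1, 0
6. p3, 0
7. ◇(p1 → ¬p3), 1
8. ¬(p1 → ¬p3), 1
9. p1, 1
10. p3, 1
11. p1 → ¬p3, 2
12. ¬(p1 → ¬p3), 2
13. p1, 2
14. p3, 2
15. ¬p3, 2
Accessibility: 0R0, 0R1, 0R2, 1R1, 1R2, 2R2
Branch closes: p3 and ¬p3 both at 2.
All branches of the negation close; one closing branch shown above.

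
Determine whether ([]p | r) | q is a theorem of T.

Tableau for the negation ~(([]p | r) | q):
1. ~(([]p | r) | q), w0
2. ~([]p | r), w0   [~|-rule on 1]
3. ~q, w0   [~|-rule on 1]
4. ~[]p, w0   [~|-rule on 2]
5. ~r, w0   [~|-rule on 2]
6. ~p, w1   [~[]-rule on 4: fresh world w1, w0Rw1]
Accessibility: w0Rw0, w0Rw1, w1Rw1
The negation has an open branch (countermodel exists).

Not valid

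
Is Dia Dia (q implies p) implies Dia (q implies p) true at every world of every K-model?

Not valid

Tableau for the negation not (Dia Dia (q implies p) implies Dia (q implies p)):
1. not (Dia Dia (q implies p) implies Dia (q implies p)), 0
2. Dia Dia (q implies p), 0   [neg-implies-rule on 1]
3. not Dia (q implies p), 0   [neg-implies-rule on 1]
4. Dia (q implies p), 1   [Dia-rule on 2: fresh world 1, 0R1]
5. not (q implies p), 1   [neg-Dia-rule on 3 via 0R1]
6. q, 1   [neg-implies-rule on 5]
7. not p, 1   [neg-implies-rule on 5]
8. q implies p, 2   [Dia-rule on 4: fresh world 2, 1R2]
9. p, 2   [implies-rule on 8 (branches; this branch)]
Accessibility: 0R1, 1R2
The negation has an open branch (countermodel exists).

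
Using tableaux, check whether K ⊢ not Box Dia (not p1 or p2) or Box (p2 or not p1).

Invalid (countermodel exists)

Tableau for the negation not (not Box Dia (not p1 or p2) or Box (p2 or not p1)):
1. not (not Box Dia (not p1 or p2) or Box (p2 or not p1)), u
2. Box Dia (not p1 or p2), u   [neg-or-rule on 1]
3. not Box (p2 or not p1), u   [neg-or-rule on 1]
4. not (p2 or not p1), v   [neg-Box-rule on 3: fresh world v, uRv]
5. not p2, v   [neg-or-rule on 4]
6. p1, v   [neg-or-rule on 4]
7. Dia (not p1 or p2), v   [Box-rule on 2 via uRv]
8. not p1 or p2, w   [Dia-rule on 7: fresh world w, vRw]
9. p2, w   [or-rule on 8 (branches; this branch)]
Accessibility: uRv, vRw
The negation has an open branch (countermodel exists).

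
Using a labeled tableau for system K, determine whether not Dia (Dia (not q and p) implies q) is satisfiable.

Satisfiable (open branch found)

1. not Dia (Dia (not q and p) implies q), 0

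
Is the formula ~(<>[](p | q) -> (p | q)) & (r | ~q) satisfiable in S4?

1. ~(<>[](p | q) -> (p | q)) & (r | ~q), w0
2. ~(<>[](p | q) -> (p | q)), w0
3. r | ~q, w0
4. <>[](p | q), w0
5. ~(p | q), w0
6. ~p, w0
7. ~q, w0
8. [](p | q), w1
9. p | q, w1
10. q, w1
Accessibility: w0Rw0, w0Rw1, w1Rw1

Yes, satisfiable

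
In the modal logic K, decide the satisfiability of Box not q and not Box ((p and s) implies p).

No, unsatisfiable

1. Box not q and not Box ((p and s) implies p), 0
2. Box not q, 0
3. not Box ((p and s) implies p), 0
4. not ((p and s) implies p), 1
5. p and s, 1
6. not p, 1
7. p, 1
8. s, 1
Accessibility: 0R1
Branch closes: p and not p both at 1.
Every branch closes; the branch above is one of them.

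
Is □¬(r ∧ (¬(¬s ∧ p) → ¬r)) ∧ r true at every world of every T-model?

Tableau for the negation ¬(□¬(r ∧ (¬(¬s ∧ p) → ¬r)) ∧ r):
1. ¬(□¬(r ∧ (¬(¬s ∧ p) → ¬r)) ∧ r), w0
2. ¬r, w0
Accessibility: w0Rw0
The negation has an open branch (countermodel exists).

Not valid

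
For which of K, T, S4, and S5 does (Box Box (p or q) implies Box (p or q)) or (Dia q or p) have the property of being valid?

K-tableau for the negation not ((Box Box (p or q) implies Box (p or q)) or (Dia q or p)):
1. not ((Box Box (p or q) implies Box (p or q)) or (Dia q or p)), u
2. not (Box Box (p or q) implies Box (p or q)), u
3. not (Dia q or p), u
4. Box Box (p or q), u
5. not Box (p or q), u
6. not Dia q, u
7. not p, u
8. not (p or q), v
9. not p, v
10. not q, v
11. Box (p or q), v
Accessibility: uRv
Complete open branch: countermodel on a K-frame, so not valid in K.
T-tableau for the negation not ((Box Box (p or q) implies Box (p or q)) or (Dia q or p)):
1. not ((Box Box (p or q) implies Box (p or q)) or (Dia q or p)), u
2. not (Box Box (p or q) implies Box (p or q)), u
3. not (Dia q or p), u
4. Box Box (p or q), u
5. not Box (p or q), u
6. not Dia q, u
7. not p, u
8. Box (p or q), u
9. not q, u
10. p or q, u
11. q, u
Accessibility: uRu
Branch closes: q and not q both at u.
Every branch closes (one shown): valid in T, hence also in S4, S5 (every theorem of T is a theorem of S4 and S5).

T, S4, S5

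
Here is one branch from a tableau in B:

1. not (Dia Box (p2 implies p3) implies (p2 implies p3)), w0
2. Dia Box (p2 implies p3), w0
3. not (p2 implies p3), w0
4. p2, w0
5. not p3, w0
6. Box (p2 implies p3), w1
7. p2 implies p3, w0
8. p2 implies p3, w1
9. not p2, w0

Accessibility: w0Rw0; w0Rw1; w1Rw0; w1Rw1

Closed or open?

Both p2 and not p2 appear at w0.

Yes, closed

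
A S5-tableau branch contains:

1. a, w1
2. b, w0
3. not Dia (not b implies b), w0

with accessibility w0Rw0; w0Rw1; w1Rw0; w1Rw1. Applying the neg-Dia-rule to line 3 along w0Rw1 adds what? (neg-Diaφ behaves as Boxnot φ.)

not (not b implies b), w1

neg-Diaφ behaves as Boxnot φ: propagate the negated body to each accessible world.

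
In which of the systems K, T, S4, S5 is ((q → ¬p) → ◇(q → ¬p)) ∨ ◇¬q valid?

K-tableau for the negation ¬(((q → ¬p) → ◇(q → ¬p)) ∨ ◇¬q):
1. ¬(((q → ¬p) → ◇(q → ¬p)) ∨ ◇¬q), u
2. ¬((q → ¬p) → ◇(q → ¬p)), u
3. ¬◇¬q, u
4. q → ¬p, u
5. ¬◇(q → ¬p), u
6. ¬p, u
Complete open branch: countermodel on a K-frame, so not valid in K.
T-tableau for the negation ¬(((q → ¬p) → ◇(q → ¬p)) ∨ ◇¬q):
1. ¬(((q → ¬p) → ◇(q → ¬p)) ∨ ◇¬q), u
2. ¬((q → ¬p) → ◇(q → ¬p)), u
3. ¬◇¬q, u
4. q → ¬p, u
5. ¬◇(q → ¬p), u
6. q, u
7. ¬(q → ¬p), u
8. p, u
9. ¬p, u
Accessibility: uRu
Branch closes: p and ¬p both at u.
Every branch closes (one shown): valid in T, hence also in S4, S5 (every theorem of T is a theorem of S4 and S5).

T, S4, S5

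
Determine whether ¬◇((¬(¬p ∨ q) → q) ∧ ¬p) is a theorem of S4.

Tableau for the negation ◇((¬(¬p ∨ q) → q) ∧ ¬p):
1. ◇((¬(¬p ∨ q) → q) ∧ ¬p), 0
2. (¬(¬p ∨ q) → q) ∧ ¬p, 1   [◇-rule on 1: fresh world 1, 0R1]
3. ¬(¬p ∨ q) → q, 1   [∧-rule on 2]
4. ¬p, 1   [∧-rule on 2]
5. q, 1   [→-rule on 3 (branches; this branch)]
Accessibility: 0R0, 0R1, 1R1
The negation has an open branch (countermodel exists).

Not valid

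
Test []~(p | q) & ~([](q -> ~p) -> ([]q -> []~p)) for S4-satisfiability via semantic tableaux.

1. []~(p | q) & ~([](q -> ~p) -> ([]q -> []~p)), 0
2. []~(p | q), 0   [&-rule on 1]
3. ~([](q -> ~p) -> ([]q -> []~p)), 0   [&-rule on 1]
4. [](q -> ~p), 0   [~->-rule on 3]
5. ~([]q -> []~p), 0   [~->-rule on 3]
6. []q, 0   [~->-rule on 5]
7. ~[]~p, 0   [~->-rule on 5]
8. ~(p | q), 0   [[]-rule on 2 via 0R0]
9. ~p, 0   [~|-rule on 8]
10. ~q, 0   [~|-rule on 8]
11. q -> ~p, 0   [[]-rule on 4 via 0R0]
12. q, 0   [[]-rule on 6 via 0R0]
Accessibility: 0R0
Branch closes: q and ~q both at 0.
(One branch shown.) All branches close.

Unsatisfiable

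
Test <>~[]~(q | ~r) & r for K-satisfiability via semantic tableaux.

1. <>~[]~(q | ~r) & r, u
2. <>~[]~(q | ~r), u   [&-rule on 1]
3. r, u   [&-rule on 1]
4. ~[]~(q | ~r), v   [<>-rule on 2: fresh world v, uRv]
5. q | ~r, w   [~[]-rule on 4: fresh world w, vRw]
6. ~r, w   [|-rule on 5 (branches; this branch)]
Accessibility: uRv, vRw

Satisfiable (open branch found)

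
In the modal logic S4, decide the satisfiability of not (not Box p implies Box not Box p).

1. not (not Box p implies Box not Box p), u
2. not Box p, u
3. not Box not Box p, u
4. not p, v
5. Box p, w
6. p, w
Accessibility: uRu, uRv, uRw, vRv, wRw

Satisfiable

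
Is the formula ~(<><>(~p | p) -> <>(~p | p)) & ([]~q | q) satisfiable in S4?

Unsatisfiable

1. ~(<><>(~p | p) -> <>(~p | p)) & ([]~q | q), w0
2. ~(<><>(~p | p) -> <>(~p | p)), w0   [&-rule on 1]
3. []~q | q, w0   [&-rule on 1]
4. <><>(~p | p), w0   [~->-rule on 2]
5. ~<>(~p | p), w0   [~->-rule on 2]
6. ~(~p | p), w0   [~<>-rule on 5 via w0Rw0]
7. p, w0   [~|-rule on 6]
8. ~p, w0   [~|-rule on 6]
Accessibility: w0Rw0
Branch closes: p and ~p both at w0.
(One branch shown.) All branches close.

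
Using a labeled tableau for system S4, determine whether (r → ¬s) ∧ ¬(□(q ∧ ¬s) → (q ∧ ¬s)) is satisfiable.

Unsatisfiable (every branch closes)

1. (r → ¬s) ∧ ¬(□(q ∧ ¬s) → (q ∧ ¬s)), 0
2. r → ¬s, 0   [∧-rule on 1]
3. ¬(□(q ∧ ¬s) → (q ∧ ¬s)), 0   [∧-rule on 1]
4. □(q ∧ ¬s), 0   [¬→-rule on 3]
5. ¬(q ∧ ¬s), 0   [¬→-rule on 3]
6. q ∧ ¬s, 0   [□-rule on 4 via 0R0]
7. q, 0   [∧-rule on 6]
8. ¬s, 0   [∧-rule on 6]
9. s, 0   [¬∧-rule on 5 (branches; this branch)]
Accessibility: 0R0
Branch closes: s and ¬s both at 0.
All branches of the tableau close; one closing branch shown above.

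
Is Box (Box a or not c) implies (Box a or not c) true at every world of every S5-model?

Valid

Tableau for the negation not (Box (Box a or not c) implies (Box a or not c)):
1. not (Box (Box a or not c) implies (Box a or not c)), u
2. Box (Box a or not c), u
3. not (Box a or not c), u
4. not Box a, u
5. c, u
6. Box a or not c, u
7. Box a, u
8. a, u
9. not a, v
10. Box a or not c, v
11. a, v
Accessibility: uRu, uRv, vRu, vRv
Branch closes: a and not a both at v.
Every branch of the negation's tableau closes; the branch above is one of them.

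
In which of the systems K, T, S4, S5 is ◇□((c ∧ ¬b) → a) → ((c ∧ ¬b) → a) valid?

S5-tableau for the negation ¬(◇□((c ∧ ¬b) → a) → ((c ∧ ¬b) → a)):
1. ¬(◇□((c ∧ ¬b) → a) → ((c ∧ ¬b) → a)), 0
2. ◇□((c ∧ ¬b) → a), 0
3. ¬((c ∧ ¬b) → a), 0
4. c ∧ ¬b, 0
5. ¬a, 0
6. c, 0
7. ¬b, 0
8. □((c ∧ ¬b) → a), 1
9. (c ∧ ¬b) → a, 0
10. (c ∧ ¬b) → a, 1
11. ¬(c ∧ ¬b), 0
12. a, 1
13. b, 0
Accessibility: 0R0, 0R1, 1R0, 1R1
Branch closes: b and ¬b both at 0.
Every branch closes (one shown): valid in S5.
S4-tableau for the negation ¬(◇□((c ∧ ¬b) → a) → ((c ∧ ¬b) → a)):
1. ¬(◇□((c ∧ ¬b) → a) → ((c ∧ ¬b) → a)), 0
2. ◇□((c ∧ ¬b) → a), 0
3. ¬((c ∧ ¬b) → a), 0
4. c ∧ ¬b, 0
5. ¬a, 0
6. c, 0
7. ¬b, 0
8. □((c ∧ ¬b) → a), 1
9. (c ∧ ¬b) → a, 1
10. a, 1
Accessibility: 0R0, 0R1, 1R1
Complete open branch: countermodel on an S4-frame, so not valid in S4, nor in K, T (the same frame is also a K-frame and a T-frame).

S5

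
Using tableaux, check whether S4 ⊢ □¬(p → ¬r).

Not valid

Tableau for the negation ¬□¬(p → ¬r):
1. ¬□¬(p → ¬r), w0
2. p → ¬r, w1   [¬□-rule on 1: fresh world w1, w0Rw1]
3. ¬r, w1   [→-rule on 2 (branches; this branch)]
Accessibility: w0Rw0, w0Rw1, w1Rw1
The negation has an open branch (countermodel exists).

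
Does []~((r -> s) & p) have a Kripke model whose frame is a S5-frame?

1. []~((r -> s) & p), u
2. ~((r -> s) & p), u   [[]-rule on 1 via uRu]
3. ~p, u   [~&-rule on 2 (branches; this branch)]
Accessibility: uRu

Satisfiable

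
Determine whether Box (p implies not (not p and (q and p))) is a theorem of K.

Valid

Tableau for the negation not Box (p implies not (not p and (q and p))):
1. not Box (p implies not (not p and (q and p))), u
2. not (p implies not (not p and (q and p))), v   [neg-Box-rule on 1: fresh world v, uRv]
3. p, v   [neg-implies-rule on 2]
4. not p and (q and p), v   [neg-implies-rule on 2]
5. not p, v   [and-rule on 4]
6. q and p, v   [and-rule on 4]
Accessibility: uRv
Branch closes: p and not p both at v.
Every branch of the negation's tableau closes; the branch above is one of them.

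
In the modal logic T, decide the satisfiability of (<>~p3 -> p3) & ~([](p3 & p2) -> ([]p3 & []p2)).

1. (<>~p3 -> p3) & ~([](p3 & p2) -> ([]p3 & []p2)), u
2. <>~p3 -> p3, u
3. ~([](p3 & p2) -> ([]p3 & []p2)), u
4. [](p3 & p2), u
5. ~([]p3 & []p2), u
6. p3 & p2, u
7. p3, u
8. p2, u
9. ~[]p2, u
10. ~p2, v
11. p3 & p2, v
12. p3, v
13. p2, v
Accessibility: uRu, uRv, vRv
Branch closes: p2 and ~p2 both at v.
Every branch closes; the branch above is one of them.

No, unsatisfiable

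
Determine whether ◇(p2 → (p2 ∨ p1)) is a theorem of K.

Tableau for the negation ¬◇(p2 → (p2 ∨ p1)):
1. ¬◇(p2 → (p2 ∨ p1)), 0
The negation has an open branch (countermodel exists).

Invalid (countermodel exists)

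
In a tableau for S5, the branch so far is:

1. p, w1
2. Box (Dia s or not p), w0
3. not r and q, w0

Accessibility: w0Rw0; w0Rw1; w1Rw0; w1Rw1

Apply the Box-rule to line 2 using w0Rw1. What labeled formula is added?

Dia s or not p, w1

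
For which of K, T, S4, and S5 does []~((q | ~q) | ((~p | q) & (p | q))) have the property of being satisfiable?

T-tableau for the formula:
1. []~((q | ~q) | ((~p | q) & (p | q))), u
2. ~((q | ~q) | ((~p | q) & (p | q))), u   [[]-rule on 1 via uRu]
3. ~(q | ~q), u   [~|-rule on 2]
4. ~((~p | q) & (p | q)), u   [~|-rule on 2]
5. ~q, u   [~|-rule on 3]
6. q, u   [~|-rule on 3]
Accessibility: uRu
Branch closes: q and ~q both at u.
Every branch closes (one shown): unsatisfiable in T, hence also in S4, S5 (every S4/S5-frame is a T-frame).
K-tableau for the formula:
1. []~((q | ~q) | ((~p | q) & (p | q))), u
Complete open branch: satisfiable in K.

K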